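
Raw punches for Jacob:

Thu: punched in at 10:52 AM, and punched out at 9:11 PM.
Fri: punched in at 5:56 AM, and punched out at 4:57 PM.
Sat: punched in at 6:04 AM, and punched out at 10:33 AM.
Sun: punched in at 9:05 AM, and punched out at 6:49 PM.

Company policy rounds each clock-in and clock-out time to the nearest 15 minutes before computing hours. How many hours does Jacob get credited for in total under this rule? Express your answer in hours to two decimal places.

35.75 hours

Thu: in 10:52 AM→10:45 AM, out 9:11 PM→9:15 PM; 10 h 30 min
Fri: in 5:56 AM→6:00 AM, out 4:57 PM→5:00 PM; 11 h 0 min
Sat: in 6:04 AM→6:00 AM, out 10:33 AM→10:30 AM; 4 h 30 min
Sun: in 9:05 AM→9:00 AM, out 6:49 PM→6:45 PM; 9 h 45 min
Total credited: 35 h 45 min.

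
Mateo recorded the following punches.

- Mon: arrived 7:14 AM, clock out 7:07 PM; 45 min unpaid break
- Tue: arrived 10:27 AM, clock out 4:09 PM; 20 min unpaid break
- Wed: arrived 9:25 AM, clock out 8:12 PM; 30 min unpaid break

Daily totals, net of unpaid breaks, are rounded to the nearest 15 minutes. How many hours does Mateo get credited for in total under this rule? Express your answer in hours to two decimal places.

Mon: 7:14 AM–7:07 PM = 11 h 53 min − 45 min = 11 h 8 min → rounds to 11 h 15 min
Tue: 10:27 AM–4:09 PM = 5 h 42 min − 20 min = 5 h 22 min → rounds to 5 h 15 min
Wed: 9:25 AM–8:12 PM = 10 h 47 min − 30 min = 10 h 17 min → rounds to 10 h 15 min
Total credited: 26 h 45 min.

26.75 hours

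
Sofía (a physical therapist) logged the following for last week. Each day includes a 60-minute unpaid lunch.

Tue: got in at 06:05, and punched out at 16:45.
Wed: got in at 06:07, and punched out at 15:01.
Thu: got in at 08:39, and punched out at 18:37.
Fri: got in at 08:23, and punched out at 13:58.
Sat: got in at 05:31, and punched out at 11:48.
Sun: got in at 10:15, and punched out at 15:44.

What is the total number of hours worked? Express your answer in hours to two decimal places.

Tue: 06:05–16:45 = 10 h 40 min; less 60 min break → 9 h 40 min
Wed: 06:07–15:01 = 8 h 54 min; less 60 min break → 7 h 54 min
Thu: 08:39–18:37 = 9 h 58 min; less 60 min break → 8 h 58 min
Fri: 08:23–13:58 = 5 h 35 min; less 60 min break → 4 h 35 min
Sat: 05:31–11:48 = 6 h 17 min; less 60 min break → 5 h 17 min
Sun: 10:15–15:44 = 5 h 29 min; less 60 min break → 4 h 29 min
Total: 9 h 40 min + 7 h 54 min + 8 h 58 min + 4 h 35 min + 5 h 17 min + 4 h 29 min = 40 h 53 min.

40.88 hours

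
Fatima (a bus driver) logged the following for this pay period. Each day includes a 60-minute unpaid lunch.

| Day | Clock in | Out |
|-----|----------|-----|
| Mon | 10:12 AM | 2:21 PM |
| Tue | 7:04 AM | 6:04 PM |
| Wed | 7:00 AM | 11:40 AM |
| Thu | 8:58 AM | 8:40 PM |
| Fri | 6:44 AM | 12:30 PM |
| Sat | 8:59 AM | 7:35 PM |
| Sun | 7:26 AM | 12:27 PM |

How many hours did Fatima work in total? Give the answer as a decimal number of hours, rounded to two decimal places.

Mon: 10:12 AM–2:21 PM = 4 h 9 min; less 60 min break → 3 h 9 min
Tue: 7:04 AM–6:04 PM = 11 h 0 min; less 60 min break → 10 h 0 min
Wed: 7:00 AM–11:40 AM = 4 h 40 min; less 60 min break → 3 h 40 min
Thu: 8:58 AM–8:40 PM = 11 h 42 min; less 60 min break → 10 h 42 min
Fri: 6:44 AM–12:30 PM = 5 h 46 min; less 60 min break → 4 h 46 min
Sat: 8:59 AM–7:35 PM = 10 h 36 min; less 60 min break → 9 h 36 min
Sun: 7:26 AM–12:27 PM = 5 h 1 min; less 60 min break → 4 h 1 min
Total: 3 h 9 min + 10 h 0 min + 3 h 40 min + 10 h 42 min + 4 h 46 min + 9 h 36 min + 4 h 1 min = 45 h 54 min.

45.90 hours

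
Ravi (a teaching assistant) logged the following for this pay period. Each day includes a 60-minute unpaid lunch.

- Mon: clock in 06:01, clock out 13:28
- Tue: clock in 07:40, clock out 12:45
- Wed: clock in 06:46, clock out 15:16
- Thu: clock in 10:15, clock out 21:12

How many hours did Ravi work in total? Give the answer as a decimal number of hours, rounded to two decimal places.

Mon: 06:01–13:28 = 7 h 27 min; less 60 min break → 6 h 27 min
Tue: 07:40–12:45 = 5 h 5 min; less 60 min break → 4 h 5 min
Wed: 06:46–15:16 = 8 h 30 min; less 60 min break → 7 h 30 min
Thu: 10:15–21:12 = 10 h 57 min; less 60 min break → 9 h 57 min
Total: 6 h 27 min + 4 h 5 min + 7 h 30 min + 9 h 57 min = 27 h 59 min.

27.98 hours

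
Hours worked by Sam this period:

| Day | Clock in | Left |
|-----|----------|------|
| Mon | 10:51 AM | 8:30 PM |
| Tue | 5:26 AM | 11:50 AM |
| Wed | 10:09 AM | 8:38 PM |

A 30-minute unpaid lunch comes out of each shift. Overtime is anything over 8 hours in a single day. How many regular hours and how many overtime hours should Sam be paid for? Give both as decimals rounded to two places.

Regular 21.90 hours, overtime 3.13 hours

Mon: 10:51 AM–8:30 PM = 9 h 39 min; less 30 min break → 9 h 9 min
Tue: 5:26 AM–11:50 AM = 6 h 24 min; less 30 min break → 5 h 54 min
Wed: 10:09 AM–8:38 PM = 10 h 29 min; less 30 min break → 9 h 59 min
Mon reg 8 h 0 min / OT 1 h 9 min; Tue reg 5 h 54 min / OT 0 h 0 min; Wed reg 8 h 0 min / OT 1 h 59 min.
Totals: regular 21 h 54 min, overtime 3 h 8 min.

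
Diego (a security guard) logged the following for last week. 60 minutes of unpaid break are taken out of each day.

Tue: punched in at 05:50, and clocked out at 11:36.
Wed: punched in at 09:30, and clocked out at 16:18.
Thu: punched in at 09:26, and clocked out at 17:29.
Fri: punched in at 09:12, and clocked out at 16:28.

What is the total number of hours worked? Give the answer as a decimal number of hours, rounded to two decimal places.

Tue: 05:50–11:36 = 5 h 46 min; less 60 min break → 4 h 46 min
Wed: 09:30–16:18 = 6 h 48 min; less 60 min break → 5 h 48 min
Thu: 09:26–17:29 = 8 h 3 min; less 60 min break → 7 h 3 min
Fri: 09:12–16:28 = 7 h 16 min; less 60 min break → 6 h 16 min
Total: 4 h 46 min + 5 h 48 min + 7 h 3 min + 6 h 16 min = 23 h 53 min.

23.88 hours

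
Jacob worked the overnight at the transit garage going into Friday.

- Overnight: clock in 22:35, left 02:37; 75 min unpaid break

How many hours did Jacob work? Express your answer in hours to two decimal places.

2.78 hours

Overnight: 22:35 → midnight = 1 h 25 min; midnight → 02:37 = 2 h 37 min; span 4 h 2 min; less 75 min break → 2 h 47 min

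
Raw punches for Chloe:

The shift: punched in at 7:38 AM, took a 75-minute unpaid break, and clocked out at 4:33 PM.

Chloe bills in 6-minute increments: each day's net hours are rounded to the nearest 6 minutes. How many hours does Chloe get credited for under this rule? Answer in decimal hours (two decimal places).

7.70 hours

The shift: 7:38 AM–4:33 PM = 8 h 55 min − 75 min = 7 h 40 min → rounds to 7 h 42 min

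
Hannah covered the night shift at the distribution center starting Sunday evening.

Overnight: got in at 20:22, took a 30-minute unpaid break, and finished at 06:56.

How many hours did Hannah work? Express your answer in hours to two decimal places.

Overnight: 20:22 → midnight = 3 h 38 min; midnight → 06:56 = 6 h 56 min; span 10 h 34 min; less 30 min break → 10 h 4 min

10.07 hours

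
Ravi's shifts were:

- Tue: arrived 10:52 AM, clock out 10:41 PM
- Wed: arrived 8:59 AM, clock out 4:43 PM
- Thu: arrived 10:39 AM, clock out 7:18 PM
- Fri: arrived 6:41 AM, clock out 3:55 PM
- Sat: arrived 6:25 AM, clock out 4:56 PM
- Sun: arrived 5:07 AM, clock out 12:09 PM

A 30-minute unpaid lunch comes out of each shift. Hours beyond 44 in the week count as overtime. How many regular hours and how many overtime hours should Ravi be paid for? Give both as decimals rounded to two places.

Regular 44.00 hours, overtime 7.98 hours

Tue: 10:52 AM–10:41 PM = 11 h 49 min; less 30 min break → 11 h 19 min
Wed: 8:59 AM–4:43 PM = 7 h 44 min; less 30 min break → 7 h 14 min
Thu: 10:39 AM–7:18 PM = 8 h 39 min; less 30 min break → 8 h 9 min
Fri: 6:41 AM–3:55 PM = 9 h 14 min; less 30 min break → 8 h 44 min
Sat: 6:25 AM–4:56 PM = 10 h 31 min; less 30 min break → 10 h 1 min
Sun: 5:07 AM–12:09 PM = 7 h 2 min; less 30 min break → 6 h 32 min
Total worked: 51 h 59 min = 51.98 h.
Threshold 44 h → overtime 7 h 59 min, regular 44 h 0 min.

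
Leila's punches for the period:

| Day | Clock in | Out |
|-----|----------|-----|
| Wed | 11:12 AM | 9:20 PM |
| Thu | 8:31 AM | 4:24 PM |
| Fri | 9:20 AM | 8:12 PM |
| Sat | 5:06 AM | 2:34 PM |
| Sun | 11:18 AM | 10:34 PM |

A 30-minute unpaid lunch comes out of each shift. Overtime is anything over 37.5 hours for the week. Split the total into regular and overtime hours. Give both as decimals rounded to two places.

Wed: 11:12 AM–9:20 PM = 10 h 8 min; less 30 min break → 9 h 38 min
Thu: 8:31 AM–4:24 PM = 7 h 53 min; less 30 min break → 7 h 23 min
Fri: 9:20 AM–8:12 PM = 10 h 52 min; less 30 min break → 10 h 22 min
Sat: 5:06 AM–2:34 PM = 9 h 28 min; less 30 min break → 8 h 58 min
Sun: 11:18 AM–10:34 PM = 11 h 16 min; less 30 min break → 10 h 46 min
Total worked: 47 h 7 min = 47.12 h.
Threshold 37.5 h → overtime 9 h 37 min, regular 37 h 30 min.

Regular 37.50 hours, overtime 9.62 hours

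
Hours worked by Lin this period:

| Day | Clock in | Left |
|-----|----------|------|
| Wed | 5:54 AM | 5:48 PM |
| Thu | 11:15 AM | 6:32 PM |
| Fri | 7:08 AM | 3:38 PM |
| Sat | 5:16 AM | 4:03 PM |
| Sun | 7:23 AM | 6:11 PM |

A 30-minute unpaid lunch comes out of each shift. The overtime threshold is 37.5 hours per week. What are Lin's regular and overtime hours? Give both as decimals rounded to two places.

Wed: 5:54 AM–5:48 PM = 11 h 54 min; less 30 min break → 11 h 24 min
Thu: 11:15 AM–6:32 PM = 7 h 17 min; less 30 min break → 6 h 47 min
Fri: 7:08 AM–3:38 PM = 8 h 30 min; less 30 min break → 8 h 0 min
Sat: 5:16 AM–4:03 PM = 10 h 47 min; less 30 min break → 10 h 17 min
Sun: 7:23 AM–6:11 PM = 10 h 48 min; less 30 min break → 10 h 18 min
Total worked: 46 h 46 min = 46.77 h.
Threshold 37.5 h → overtime 9 h 16 min, regular 37 h 30 min.

Regular 37.50 hours, overtime 9.27 hours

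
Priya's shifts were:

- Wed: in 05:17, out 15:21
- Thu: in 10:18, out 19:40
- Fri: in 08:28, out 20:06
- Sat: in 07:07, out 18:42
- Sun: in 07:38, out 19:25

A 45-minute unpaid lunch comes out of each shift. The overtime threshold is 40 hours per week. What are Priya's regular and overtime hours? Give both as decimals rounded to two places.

Wed: 05:17–15:21 = 10 h 4 min; less 45 min break → 9 h 19 min
Thu: 10:18–19:40 = 9 h 22 min; less 45 min break → 8 h 37 min
Fri: 08:28–20:06 = 11 h 38 min; less 45 min break → 10 h 53 min
Sat: 07:07–18:42 = 11 h 35 min; less 45 min break → 10 h 50 min
Sun: 07:38–19:25 = 11 h 47 min; less 45 min break → 11 h 2 min
Total worked: 50 h 41 min = 50.68 h.
Threshold 40 h → overtime 10 h 41 min, regular 40 h 0 min.

Regular 40.00 hours, overtime 10.68 hours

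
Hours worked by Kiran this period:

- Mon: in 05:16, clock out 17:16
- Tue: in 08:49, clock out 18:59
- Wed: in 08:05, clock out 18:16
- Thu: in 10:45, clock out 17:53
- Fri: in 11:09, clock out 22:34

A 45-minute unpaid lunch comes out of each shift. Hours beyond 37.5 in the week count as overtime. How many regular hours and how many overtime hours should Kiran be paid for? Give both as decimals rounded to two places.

Regular 37.50 hours, overtime 9.65 hours

Mon: 05:16–17:16 = 12 h 0 min; less 45 min break → 11 h 15 min
Tue: 08:49–18:59 = 10 h 10 min; less 45 min break → 9 h 25 min
Wed: 08:05–18:16 = 10 h 11 min; less 45 min break → 9 h 26 min
Thu: 10:45–17:53 = 7 h 8 min; less 45 min break → 6 h 23 min
Fri: 11:09–22:34 = 11 h 25 min; less 45 min break → 10 h 40 min
Total worked: 47 h 9 min = 47.15 h.
Threshold 37.5 h → overtime 9 h 39 min, regular 37 h 30 min.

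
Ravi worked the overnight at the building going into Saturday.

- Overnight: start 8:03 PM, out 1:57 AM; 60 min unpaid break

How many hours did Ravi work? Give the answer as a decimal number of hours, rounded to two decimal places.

4.90 hours

Overnight: 8:03 PM → midnight = 3 h 57 min; midnight → 1:57 AM = 1 h 57 min; span 5 h 54 min; less 60 min break → 4 h 54 min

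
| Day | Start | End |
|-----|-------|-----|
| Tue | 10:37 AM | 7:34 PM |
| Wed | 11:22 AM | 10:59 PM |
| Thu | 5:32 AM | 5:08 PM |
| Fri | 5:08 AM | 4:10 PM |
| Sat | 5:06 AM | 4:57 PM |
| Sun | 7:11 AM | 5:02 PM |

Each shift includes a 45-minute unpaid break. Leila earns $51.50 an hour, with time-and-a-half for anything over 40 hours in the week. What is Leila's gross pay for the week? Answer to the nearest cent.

Tue: 10:37 AM–7:34 PM = 8 h 57 min; less 45 min break → 8 h 12 min
Wed: 11:22 AM–10:59 PM = 11 h 37 min; less 45 min break → 10 h 52 min
Thu: 5:32 AM–5:08 PM = 11 h 36 min; less 45 min break → 10 h 51 min
Fri: 5:08 AM–4:10 PM = 11 h 2 min; less 45 min break → 10 h 17 min
Sat: 5:06 AM–4:57 PM = 11 h 51 min; less 45 min break → 11 h 6 min
Sun: 7:11 AM–5:02 PM = 9 h 51 min; less 45 min break → 9 h 6 min
Total worked: 60 h 24 min = 3624 min.
Regular 40 h 0 min = 2400 min at $51.50/h; overtime 20 h 24 min = 1224 min at $77.25/h.
Pay = (2400 × $51.50 + 1224 × $77.25) ÷ 60 = $3635.90.

$3635.90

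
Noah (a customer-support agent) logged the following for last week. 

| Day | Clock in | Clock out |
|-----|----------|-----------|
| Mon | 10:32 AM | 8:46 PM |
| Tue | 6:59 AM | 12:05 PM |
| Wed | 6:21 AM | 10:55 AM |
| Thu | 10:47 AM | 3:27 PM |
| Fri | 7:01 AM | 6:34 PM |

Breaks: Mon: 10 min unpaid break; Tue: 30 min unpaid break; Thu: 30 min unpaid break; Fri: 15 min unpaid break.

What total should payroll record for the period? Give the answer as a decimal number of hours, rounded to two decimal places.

Mon: 10:32 AM–8:46 PM = 10 h 14 min; less 10 min break → 10 h 4 min
Tue: 6:59 AM–12:05 PM = 5 h 6 min; less 30 min break → 4 h 36 min
Wed: 6:21 AM–10:55 AM = 4 h 34 min
Thu: 10:47 AM–3:27 PM = 4 h 40 min; less 30 min break → 4 h 10 min
Fri: 7:01 AM–6:34 PM = 11 h 33 min; less 15 min break → 11 h 18 min
Total: 10 h 4 min + 4 h 36 min + 4 h 34 min + 4 h 10 min + 11 h 18 min = 34 h 42 min.

34.70 hours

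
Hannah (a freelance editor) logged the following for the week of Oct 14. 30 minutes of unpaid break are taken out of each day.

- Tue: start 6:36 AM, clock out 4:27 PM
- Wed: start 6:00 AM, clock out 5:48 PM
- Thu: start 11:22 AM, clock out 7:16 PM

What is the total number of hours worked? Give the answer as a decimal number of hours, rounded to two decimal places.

28.05 hours

Tue: 6:36 AM–4:27 PM = 9 h 51 min; less 30 min break → 9 h 21 min
Wed: 6:00 AM–5:48 PM = 11 h 48 min; less 30 min break → 11 h 18 min
Thu: 11:22 AM–7:16 PM = 7 h 54 min; less 30 min break → 7 h 24 min
Total: 9 h 21 min + 11 h 18 min + 7 h 24 min = 28 h 3 min.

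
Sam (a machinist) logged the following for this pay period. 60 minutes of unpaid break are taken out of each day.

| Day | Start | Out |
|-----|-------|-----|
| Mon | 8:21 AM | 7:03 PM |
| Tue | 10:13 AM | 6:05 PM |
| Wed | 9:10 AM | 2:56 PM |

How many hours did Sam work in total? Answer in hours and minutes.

21 h 20 min

Mon: 8:21 AM–7:03 PM = 10 h 42 min; less 60 min break → 9 h 42 min
Tue: 10:13 AM–6:05 PM = 7 h 52 min; less 60 min break → 6 h 52 min
Wed: 9:10 AM–2:56 PM = 5 h 46 min; less 60 min break → 4 h 46 min
Total: 9 h 42 min + 6 h 52 min + 4 h 46 min = 21 h 20 min.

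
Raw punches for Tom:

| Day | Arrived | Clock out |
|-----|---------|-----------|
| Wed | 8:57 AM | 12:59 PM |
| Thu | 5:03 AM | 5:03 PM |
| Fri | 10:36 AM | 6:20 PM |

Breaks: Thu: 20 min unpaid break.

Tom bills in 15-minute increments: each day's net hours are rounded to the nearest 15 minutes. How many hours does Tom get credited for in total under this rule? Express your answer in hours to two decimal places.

23.50 hours

Wed: 8:57 AM–12:59 PM = 4 h 2 min → rounds to 4 h 0 min
Thu: 5:03 AM–5:03 PM = 12 h 0 min − 20 min = 11 h 40 min → rounds to 11 h 45 min
Fri: 10:36 AM–6:20 PM = 7 h 44 min → rounds to 7 h 45 min
Total credited: 23 h 30 min.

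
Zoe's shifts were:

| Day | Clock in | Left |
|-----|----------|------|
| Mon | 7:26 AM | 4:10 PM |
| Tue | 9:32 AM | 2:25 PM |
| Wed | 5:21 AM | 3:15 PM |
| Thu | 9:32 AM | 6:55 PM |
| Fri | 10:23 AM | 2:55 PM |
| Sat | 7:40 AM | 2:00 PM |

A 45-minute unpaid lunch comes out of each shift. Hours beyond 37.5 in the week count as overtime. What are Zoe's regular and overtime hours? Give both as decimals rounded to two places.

Regular 37.50 hours, overtime 1.77 hours

Mon: 7:26 AM–4:10 PM = 8 h 44 min; less 45 min break → 7 h 59 min
Tue: 9:32 AM–2:25 PM = 4 h 53 min; less 45 min break → 4 h 8 min
Wed: 5:21 AM–3:15 PM = 9 h 54 min; less 45 min break → 9 h 9 min
Thu: 9:32 AM–6:55 PM = 9 h 23 min; less 45 min break → 8 h 38 min
Fri: 10:23 AM–2:55 PM = 4 h 32 min; less 45 min break → 3 h 47 min
Sat: 7:40 AM–2:00 PM = 6 h 20 min; less 45 min break → 5 h 35 min
Total worked: 39 h 16 min = 39.27 h.
Threshold 37.5 h → overtime 1 h 46 min, regular 37 h 30 min.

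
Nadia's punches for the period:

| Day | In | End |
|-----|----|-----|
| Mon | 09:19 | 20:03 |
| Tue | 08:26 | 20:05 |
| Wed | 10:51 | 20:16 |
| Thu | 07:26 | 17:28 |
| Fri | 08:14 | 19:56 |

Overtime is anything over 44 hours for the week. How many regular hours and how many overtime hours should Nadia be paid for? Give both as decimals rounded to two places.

Regular 44.00 hours, overtime 9.53 hours

Mon: 09:19–20:03 = 10 h 44 min
Tue: 08:26–20:05 = 11 h 39 min
Wed: 10:51–20:16 = 9 h 25 min
Thu: 07:26–17:28 = 10 h 2 min
Fri: 08:14–19:56 = 11 h 42 min
Total worked: 53 h 32 min = 53.53 h.
Threshold 44 h → overtime 9 h 32 min, regular 44 h 0 min.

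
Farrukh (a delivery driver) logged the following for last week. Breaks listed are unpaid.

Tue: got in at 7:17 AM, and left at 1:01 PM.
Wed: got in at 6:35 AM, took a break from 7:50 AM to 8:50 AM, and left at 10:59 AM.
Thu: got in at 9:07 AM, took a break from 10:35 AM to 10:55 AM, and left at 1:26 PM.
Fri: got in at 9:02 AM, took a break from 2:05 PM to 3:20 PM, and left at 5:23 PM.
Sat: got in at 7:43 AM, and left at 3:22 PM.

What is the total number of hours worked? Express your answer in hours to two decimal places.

27.87 hours

Tue: 7:17 AM–1:01 PM = 5 h 44 min
Wed: 6:35 AM–10:59 AM = 4 h 24 min; less 60 min break → 3 h 24 min
Thu: 9:07 AM–1:26 PM = 4 h 19 min; less 20 min break → 3 h 59 min
Fri: 9:02 AM–5:23 PM = 8 h 21 min; less 75 min break → 7 h 6 min
Sat: 7:43 AM–3:22 PM = 7 h 39 min
Total: 5 h 44 min + 3 h 24 min + 3 h 59 min + 7 h 6 min + 7 h 39 min = 27 h 52 min.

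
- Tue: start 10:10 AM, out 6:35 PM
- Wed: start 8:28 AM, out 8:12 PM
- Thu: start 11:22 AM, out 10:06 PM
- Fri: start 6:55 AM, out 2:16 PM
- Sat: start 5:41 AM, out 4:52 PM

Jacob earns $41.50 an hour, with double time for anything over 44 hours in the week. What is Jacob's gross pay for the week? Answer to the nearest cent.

Tue: 10:10 AM–6:35 PM = 8 h 25 min
Wed: 8:28 AM–8:12 PM = 11 h 44 min
Thu: 11:22 AM–10:06 PM = 10 h 44 min
Fri: 6:55 AM–2:16 PM = 7 h 21 min
Sat: 5:41 AM–4:52 PM = 11 h 11 min
Total worked: 49 h 25 min = 2965 min.
Regular 44 h 0 min = 2640 min at $41.50/h; overtime 5 h 25 min = 325 min at $83.00/h.
Pay = (2640 × $41.50 + 325 × $83.00) ÷ 60 = $2275.58.

$2275.58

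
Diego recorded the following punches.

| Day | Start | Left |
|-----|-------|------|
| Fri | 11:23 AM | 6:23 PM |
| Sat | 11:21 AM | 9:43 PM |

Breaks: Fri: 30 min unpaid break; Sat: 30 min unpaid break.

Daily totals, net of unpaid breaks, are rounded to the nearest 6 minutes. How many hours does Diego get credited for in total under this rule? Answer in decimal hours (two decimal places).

16.40 hours

Fri: 11:23 AM–6:23 PM = 7 h 0 min − 30 min = 6 h 30 min → rounds to 6 h 30 min
Sat: 11:21 AM–9:43 PM = 10 h 22 min − 30 min = 9 h 52 min → rounds to 9 h 54 min
Total credited: 16 h 24 min.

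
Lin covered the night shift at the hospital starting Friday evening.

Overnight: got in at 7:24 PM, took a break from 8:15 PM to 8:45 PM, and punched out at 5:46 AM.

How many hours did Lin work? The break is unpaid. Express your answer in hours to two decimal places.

9.87 hours

Overnight: 7:24 PM → midnight = 4 h 36 min; midnight → 5:46 AM = 5 h 46 min; span 10 h 22 min; less 30 min break → 9 h 52 min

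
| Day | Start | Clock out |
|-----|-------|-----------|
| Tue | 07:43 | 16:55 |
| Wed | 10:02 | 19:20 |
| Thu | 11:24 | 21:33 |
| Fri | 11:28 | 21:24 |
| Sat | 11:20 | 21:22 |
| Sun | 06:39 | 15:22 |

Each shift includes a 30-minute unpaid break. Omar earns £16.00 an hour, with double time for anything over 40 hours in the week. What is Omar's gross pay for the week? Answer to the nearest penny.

£1098.67

Tue: 07:43–16:55 = 9 h 12 min; less 30 min break → 8 h 42 min
Wed: 10:02–19:20 = 9 h 18 min; less 30 min break → 8 h 48 min
Thu: 11:24–21:33 = 10 h 9 min; less 30 min break → 9 h 39 min
Fri: 11:28–21:24 = 9 h 56 min; less 30 min break → 9 h 26 min
Sat: 11:20–21:22 = 10 h 2 min; less 30 min break → 9 h 32 min
Sun: 06:39–15:22 = 8 h 43 min; less 30 min break → 8 h 13 min
Total worked: 54 h 20 min = 3260 min.
Regular 40 h 0 min = 2400 min at £16.00/h; overtime 14 h 20 min = 860 min at £32.00/h.
Pay = (2400 × £16.00 + 860 × £32.00) ÷ 60 = £1098.67.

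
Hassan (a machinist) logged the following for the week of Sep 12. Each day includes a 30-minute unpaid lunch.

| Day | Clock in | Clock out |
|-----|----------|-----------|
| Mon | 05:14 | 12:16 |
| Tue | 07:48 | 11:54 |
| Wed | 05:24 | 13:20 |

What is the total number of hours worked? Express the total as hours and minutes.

Mon: 05:14–12:16 = 7 h 2 min; less 30 min break → 6 h 32 min
Tue: 07:48–11:54 = 4 h 6 min; less 30 min break → 3 h 36 min
Wed: 05:24–13:20 = 7 h 56 min; less 30 min break → 7 h 26 min
Total: 6 h 32 min + 3 h 36 min + 7 h 26 min = 17 h 34 min.

17 h 34 min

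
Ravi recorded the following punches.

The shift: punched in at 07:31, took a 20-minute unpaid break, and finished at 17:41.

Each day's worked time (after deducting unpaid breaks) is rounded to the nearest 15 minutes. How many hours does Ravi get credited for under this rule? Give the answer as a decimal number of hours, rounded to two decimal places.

9.75 hours

The shift: 07:31–17:41 = 10 h 10 min − 20 min = 9 h 50 min → rounds to 9 h 45 min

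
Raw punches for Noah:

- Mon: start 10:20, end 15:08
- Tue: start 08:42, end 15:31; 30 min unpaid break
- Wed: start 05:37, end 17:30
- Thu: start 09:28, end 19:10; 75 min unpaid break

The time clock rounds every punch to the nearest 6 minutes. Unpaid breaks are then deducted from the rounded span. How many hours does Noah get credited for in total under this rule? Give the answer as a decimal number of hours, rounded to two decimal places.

Mon: in 10:20→10:18, out 15:08→15:06; 4 h 48 min
Tue: in 08:42→08:42, out 15:31→15:30; 6 h 48 min − 30 min = 6 h 18 min
Wed: in 05:37→05:36, out 17:30→17:30; 11 h 54 min
Thu: in 09:28→09:30, out 19:10→19:12; 9 h 42 min − 75 min = 8 h 27 min
Total credited: 31 h 27 min.

31.45 hours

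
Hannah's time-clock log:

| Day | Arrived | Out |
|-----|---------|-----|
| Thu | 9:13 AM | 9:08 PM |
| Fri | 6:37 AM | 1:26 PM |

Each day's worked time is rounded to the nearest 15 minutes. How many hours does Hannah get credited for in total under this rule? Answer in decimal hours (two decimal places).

Thu: 9:13 AM–9:08 PM = 11 h 55 min → rounds to 12 h 0 min
Fri: 6:37 AM–1:26 PM = 6 h 49 min → rounds to 6 h 45 min
Total credited: 18 h 45 min.

18.75 hours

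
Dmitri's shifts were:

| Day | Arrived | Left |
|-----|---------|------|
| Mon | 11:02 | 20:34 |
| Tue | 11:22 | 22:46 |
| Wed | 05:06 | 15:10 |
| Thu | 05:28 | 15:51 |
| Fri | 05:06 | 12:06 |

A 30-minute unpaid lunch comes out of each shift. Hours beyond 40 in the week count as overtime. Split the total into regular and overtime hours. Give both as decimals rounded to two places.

Mon: 11:02–20:34 = 9 h 32 min; less 30 min break → 9 h 2 min
Tue: 11:22–22:46 = 11 h 24 min; less 30 min break → 10 h 54 min
Wed: 05:06–15:10 = 10 h 4 min; less 30 min break → 9 h 34 min
Thu: 05:28–15:51 = 10 h 23 min; less 30 min break → 9 h 53 min
Fri: 05:06–12:06 = 7 h 0 min; less 30 min break → 6 h 30 min
Total worked: 45 h 53 min = 45.88 h.
Threshold 40 h → overtime 5 h 53 min, regular 40 h 0 min.

Regular 40.00 hours, overtime 5.88 hours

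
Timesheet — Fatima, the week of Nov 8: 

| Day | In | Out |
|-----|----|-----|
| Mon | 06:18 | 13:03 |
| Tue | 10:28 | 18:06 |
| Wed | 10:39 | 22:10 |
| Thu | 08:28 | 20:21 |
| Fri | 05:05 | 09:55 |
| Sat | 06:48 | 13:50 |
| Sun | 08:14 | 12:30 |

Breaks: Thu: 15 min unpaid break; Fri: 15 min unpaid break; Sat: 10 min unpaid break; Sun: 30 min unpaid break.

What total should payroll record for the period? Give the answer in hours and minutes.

Mon: 06:18–13:03 = 6 h 45 min
Tue: 10:28–18:06 = 7 h 38 min
Wed: 10:39–22:10 = 11 h 31 min
Thu: 08:28–20:21 = 11 h 53 min; less 15 min break → 11 h 38 min
Fri: 05:05–09:55 = 4 h 50 min; less 15 min break → 4 h 35 min
Sat: 06:48–13:50 = 7 h 2 min; less 10 min break → 6 h 52 min
Sun: 08:14–12:30 = 4 h 16 min; less 30 min break → 3 h 46 min
Total: 6 h 45 min + 7 h 38 min + 11 h 31 min + 11 h 38 min + 4 h 35 min + 6 h 52 min + 3 h 46 min = 52 h 45 min.

52 h 45 min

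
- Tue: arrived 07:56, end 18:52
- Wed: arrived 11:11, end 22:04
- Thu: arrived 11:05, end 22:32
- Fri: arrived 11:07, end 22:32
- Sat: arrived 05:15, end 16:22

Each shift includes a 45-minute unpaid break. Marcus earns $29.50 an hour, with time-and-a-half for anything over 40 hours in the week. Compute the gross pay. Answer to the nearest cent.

$1713.21

Tue: 07:56–18:52 = 10 h 56 min; less 45 min break → 10 h 11 min
Wed: 11:11–22:04 = 10 h 53 min; less 45 min break → 10 h 8 min
Thu: 11:05–22:32 = 11 h 27 min; less 45 min break → 10 h 42 min
Fri: 11:07–22:32 = 11 h 25 min; less 45 min break → 10 h 40 min
Sat: 05:15–16:22 = 11 h 7 min; less 45 min break → 10 h 22 min
Total worked: 52 h 3 min = 3123 min.
Regular 40 h 0 min = 2400 min at $29.50/h; overtime 12 h 3 min = 723 min at $44.25/h.
Pay = (2400 × $29.50 + 723 × $44.25) ÷ 60 = $1713.21.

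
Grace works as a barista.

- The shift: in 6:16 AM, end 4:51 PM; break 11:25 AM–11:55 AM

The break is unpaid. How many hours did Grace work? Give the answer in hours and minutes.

The shift: 6:16 AM–4:51 PM = 10 h 35 min; less 30 min break → 10 h 5 min

10 h 5 min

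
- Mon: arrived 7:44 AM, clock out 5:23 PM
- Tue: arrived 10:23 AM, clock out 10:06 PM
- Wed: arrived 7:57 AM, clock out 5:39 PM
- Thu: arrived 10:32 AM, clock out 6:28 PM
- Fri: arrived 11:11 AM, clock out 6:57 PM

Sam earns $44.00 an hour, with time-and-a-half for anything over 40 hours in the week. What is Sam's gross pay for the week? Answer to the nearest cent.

Mon: 7:44 AM–5:23 PM = 9 h 39 min
Tue: 10:23 AM–10:06 PM = 11 h 43 min
Wed: 7:57 AM–5:39 PM = 9 h 42 min
Thu: 10:32 AM–6:28 PM = 7 h 56 min
Fri: 11:11 AM–6:57 PM = 7 h 46 min
Total worked: 46 h 46 min = 2806 min.
Regular 40 h 0 min = 2400 min at $44.00/h; overtime 6 h 46 min = 406 min at $66.00/h.
Pay = (2400 × $44.00 + 406 × $66.00) ÷ 60 = $2206.60.

$2206.60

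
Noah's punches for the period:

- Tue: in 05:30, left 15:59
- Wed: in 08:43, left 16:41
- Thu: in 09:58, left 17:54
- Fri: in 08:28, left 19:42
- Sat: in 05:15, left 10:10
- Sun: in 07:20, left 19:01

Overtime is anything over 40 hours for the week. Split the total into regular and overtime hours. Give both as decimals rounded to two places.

Regular 40.00 hours, overtime 14.22 hours

Tue: 05:30–15:59 = 10 h 29 min
Wed: 08:43–16:41 = 7 h 58 min
Thu: 09:58–17:54 = 7 h 56 min
Fri: 08:28–19:42 = 11 h 14 min
Sat: 05:15–10:10 = 4 h 55 min
Sun: 07:20–19:01 = 11 h 41 min
Total worked: 54 h 13 min = 54.22 h.
Threshold 40 h → overtime 14 h 13 min, regular 40 h 0 min.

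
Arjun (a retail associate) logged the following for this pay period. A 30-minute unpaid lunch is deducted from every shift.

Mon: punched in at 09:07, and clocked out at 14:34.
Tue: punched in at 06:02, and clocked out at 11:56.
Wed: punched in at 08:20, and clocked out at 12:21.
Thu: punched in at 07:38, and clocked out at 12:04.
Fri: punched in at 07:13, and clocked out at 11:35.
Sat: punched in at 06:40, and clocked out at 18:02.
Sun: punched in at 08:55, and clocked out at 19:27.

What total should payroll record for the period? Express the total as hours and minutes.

Mon: 09:07–14:34 = 5 h 27 min; less 30 min break → 4 h 57 min
Tue: 06:02–11:56 = 5 h 54 min; less 30 min break → 5 h 24 min
Wed: 08:20–12:21 = 4 h 1 min; less 30 min break → 3 h 31 min
Thu: 07:38–12:04 = 4 h 26 min; less 30 min break → 3 h 56 min
Fri: 07:13–11:35 = 4 h 22 min; less 30 min break → 3 h 52 min
Sat: 06:40–18:02 = 11 h 22 min; less 30 min break → 10 h 52 min
Sun: 08:55–19:27 = 10 h 32 min; less 30 min break → 10 h 2 min
Total: 4 h 57 min + 5 h 24 min + 3 h 31 min + 3 h 56 min + 3 h 52 min + 10 h 52 min + 10 h 2 min = 42 h 34 min.

42 h 34 min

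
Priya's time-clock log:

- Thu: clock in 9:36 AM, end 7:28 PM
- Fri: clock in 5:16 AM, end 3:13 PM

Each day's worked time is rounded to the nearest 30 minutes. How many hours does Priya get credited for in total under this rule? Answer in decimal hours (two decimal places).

20.00 hours

Thu: 9:36 AM–7:28 PM = 9 h 52 min → rounds to 10 h 0 min
Fri: 5:16 AM–3:13 PM = 9 h 57 min → rounds to 10 h 0 min
Total credited: 20 h 0 min.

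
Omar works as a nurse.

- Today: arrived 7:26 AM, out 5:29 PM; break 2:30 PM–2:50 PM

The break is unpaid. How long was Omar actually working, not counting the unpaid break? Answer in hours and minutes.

Today: 7:26 AM–5:29 PM = 10 h 3 min; less 20 min break → 9 h 43 min

9 h 43 min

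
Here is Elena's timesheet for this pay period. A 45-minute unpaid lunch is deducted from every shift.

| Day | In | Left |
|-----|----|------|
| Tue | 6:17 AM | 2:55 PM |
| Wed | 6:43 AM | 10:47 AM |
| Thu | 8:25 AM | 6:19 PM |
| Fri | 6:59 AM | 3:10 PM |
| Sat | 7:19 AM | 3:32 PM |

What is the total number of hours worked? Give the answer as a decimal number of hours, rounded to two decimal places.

35.25 hours

Tue: 6:17 AM–2:55 PM = 8 h 38 min; less 45 min break → 7 h 53 min
Wed: 6:43 AM–10:47 AM = 4 h 4 min; less 45 min break → 3 h 19 min
Thu: 8:25 AM–6:19 PM = 9 h 54 min; less 45 min break → 9 h 9 min
Fri: 6:59 AM–3:10 PM = 8 h 11 min; less 45 min break → 7 h 26 min
Sat: 7:19 AM–3:32 PM = 8 h 13 min; less 45 min break → 7 h 28 min
Total: 7 h 53 min + 3 h 19 min + 9 h 9 min + 7 h 26 min + 7 h 28 min = 35 h 15 min.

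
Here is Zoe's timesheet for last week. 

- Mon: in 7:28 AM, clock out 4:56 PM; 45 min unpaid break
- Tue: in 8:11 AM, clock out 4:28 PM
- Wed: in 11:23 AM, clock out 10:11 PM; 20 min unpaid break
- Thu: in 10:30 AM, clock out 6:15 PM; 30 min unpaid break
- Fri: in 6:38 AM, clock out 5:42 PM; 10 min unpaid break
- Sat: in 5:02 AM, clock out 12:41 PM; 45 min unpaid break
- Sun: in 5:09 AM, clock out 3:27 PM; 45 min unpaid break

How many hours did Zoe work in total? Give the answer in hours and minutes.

Mon: 7:28 AM–4:56 PM = 9 h 28 min; less 45 min break → 8 h 43 min
Tue: 8:11 AM–4:28 PM = 8 h 17 min
Wed: 11:23 AM–10:11 PM = 10 h 48 min; less 20 min break → 10 h 28 min
Thu: 10:30 AM–6:15 PM = 7 h 45 min; less 30 min break → 7 h 15 min
Fri: 6:38 AM–5:42 PM = 11 h 4 min; less 10 min break → 10 h 54 min
Sat: 5:02 AM–12:41 PM = 7 h 39 min; less 45 min break → 6 h 54 min
Sun: 5:09 AM–3:27 PM = 10 h 18 min; less 45 min break → 9 h 33 min
Total: 8 h 43 min + 8 h 17 min + 10 h 28 min + 7 h 15 min + 10 h 54 min + 6 h 54 min + 9 h 33 min = 62 h 4 min.

62 h 4 min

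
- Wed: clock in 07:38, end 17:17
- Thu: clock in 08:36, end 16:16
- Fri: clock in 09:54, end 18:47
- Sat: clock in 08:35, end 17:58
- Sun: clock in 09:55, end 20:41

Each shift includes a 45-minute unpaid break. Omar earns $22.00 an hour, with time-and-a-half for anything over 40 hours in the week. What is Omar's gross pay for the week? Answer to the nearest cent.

Wed: 07:38–17:17 = 9 h 39 min; less 45 min break → 8 h 54 min
Thu: 08:36–16:16 = 7 h 40 min; less 45 min break → 6 h 55 min
Fri: 09:54–18:47 = 8 h 53 min; less 45 min break → 8 h 8 min
Sat: 08:35–17:58 = 9 h 23 min; less 45 min break → 8 h 38 min
Sun: 09:55–20:41 = 10 h 46 min; less 45 min break → 10 h 1 min
Total worked: 42 h 36 min = 2556 min.
Regular 40 h 0 min = 2400 min at $22.00/h; overtime 2 h 36 min = 156 min at $33.00/h.
Pay = (2400 × $22.00 + 156 × $33.00) ÷ 60 = $965.80.

$965.80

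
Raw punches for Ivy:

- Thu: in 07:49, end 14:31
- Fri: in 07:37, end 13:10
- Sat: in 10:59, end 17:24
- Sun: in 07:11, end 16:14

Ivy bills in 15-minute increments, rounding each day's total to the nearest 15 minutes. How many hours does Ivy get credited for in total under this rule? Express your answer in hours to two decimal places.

Thu: 07:49–14:31 = 6 h 42 min → rounds to 6 h 45 min
Fri: 07:37–13:10 = 5 h 33 min → rounds to 5 h 30 min
Sat: 10:59–17:24 = 6 h 25 min → rounds to 6 h 30 min
Sun: 07:11–16:14 = 9 h 3 min → rounds to 9 h 0 min
Total credited: 27 h 45 min.

27.75 hours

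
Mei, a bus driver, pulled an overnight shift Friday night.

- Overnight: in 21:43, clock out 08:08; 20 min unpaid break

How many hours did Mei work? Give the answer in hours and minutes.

10 h 5 min

Overnight: 21:43 → midnight = 2 h 17 min; midnight → 08:08 = 8 h 8 min; span 10 h 25 min; less 20 min break → 10 h 5 min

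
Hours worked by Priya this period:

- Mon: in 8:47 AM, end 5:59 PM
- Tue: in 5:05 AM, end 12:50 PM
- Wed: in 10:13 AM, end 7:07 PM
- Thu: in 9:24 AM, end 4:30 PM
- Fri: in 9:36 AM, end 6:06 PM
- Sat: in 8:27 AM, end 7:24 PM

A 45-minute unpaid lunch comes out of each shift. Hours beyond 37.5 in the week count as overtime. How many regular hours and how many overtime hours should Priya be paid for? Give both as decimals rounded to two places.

Mon: 8:47 AM–5:59 PM = 9 h 12 min; less 45 min break → 8 h 27 min
Tue: 5:05 AM–12:50 PM = 7 h 45 min; less 45 min break → 7 h 0 min
Wed: 10:13 AM–7:07 PM = 8 h 54 min; less 45 min break → 8 h 9 min
Thu: 9:24 AM–4:30 PM = 7 h 6 min; less 45 min break → 6 h 21 min
Fri: 9:36 AM–6:06 PM = 8 h 30 min; less 45 min break → 7 h 45 min
Sat: 8:27 AM–7:24 PM = 10 h 57 min; less 45 min break → 10 h 12 min
Total worked: 47 h 54 min = 47.90 h.
Threshold 37.5 h → overtime 10 h 24 min, regular 37 h 30 min.

Regular 37.50 hours, overtime 10.40 hours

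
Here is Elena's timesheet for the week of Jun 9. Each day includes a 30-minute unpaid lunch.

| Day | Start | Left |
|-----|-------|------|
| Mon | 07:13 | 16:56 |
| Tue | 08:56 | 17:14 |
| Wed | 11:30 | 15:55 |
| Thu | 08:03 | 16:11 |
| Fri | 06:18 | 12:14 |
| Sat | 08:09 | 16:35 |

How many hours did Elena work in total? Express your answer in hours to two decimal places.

Mon: 07:13–16:56 = 9 h 43 min; less 30 min break → 9 h 13 min
Tue: 08:56–17:14 = 8 h 18 min; less 30 min break → 7 h 48 min
Wed: 11:30–15:55 = 4 h 25 min; less 30 min break → 3 h 55 min
Thu: 08:03–16:11 = 8 h 8 min; less 30 min break → 7 h 38 min
Fri: 06:18–12:14 = 5 h 56 min; less 30 min break → 5 h 26 min
Sat: 08:09–16:35 = 8 h 26 min; less 30 min break → 7 h 56 min
Total: 9 h 13 min + 7 h 48 min + 3 h 55 min + 7 h 38 min + 5 h 26 min + 7 h 56 min = 41 h 56 min.

41.93 hours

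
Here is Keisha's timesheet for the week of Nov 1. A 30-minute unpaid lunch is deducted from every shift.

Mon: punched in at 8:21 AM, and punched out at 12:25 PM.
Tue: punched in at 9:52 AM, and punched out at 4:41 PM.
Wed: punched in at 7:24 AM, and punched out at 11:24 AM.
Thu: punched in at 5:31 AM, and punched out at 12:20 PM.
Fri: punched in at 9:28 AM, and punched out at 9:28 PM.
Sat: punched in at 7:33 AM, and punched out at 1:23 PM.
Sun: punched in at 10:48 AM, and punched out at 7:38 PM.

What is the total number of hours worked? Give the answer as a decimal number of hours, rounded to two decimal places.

44.87 hours

Mon: 8:21 AM–12:25 PM = 4 h 4 min; less 30 min break → 3 h 34 min
Tue: 9:52 AM–4:41 PM = 6 h 49 min; less 30 min break → 6 h 19 min
Wed: 7:24 AM–11:24 AM = 4 h 0 min; less 30 min break → 3 h 30 min
Thu: 5:31 AM–12:20 PM = 6 h 49 min; less 30 min break → 6 h 19 min
Fri: 9:28 AM–9:28 PM = 12 h 0 min; less 30 min break → 11 h 30 min
Sat: 7:33 AM–1:23 PM = 5 h 50 min; less 30 min break → 5 h 20 min
Sun: 10:48 AM–7:38 PM = 8 h 50 min; less 30 min break → 8 h 20 min
Total: 3 h 34 min + 6 h 19 min + 3 h 30 min + 6 h 19 min + 11 h 30 min + 5 h 20 min + 8 h 20 min = 44 h 52 min.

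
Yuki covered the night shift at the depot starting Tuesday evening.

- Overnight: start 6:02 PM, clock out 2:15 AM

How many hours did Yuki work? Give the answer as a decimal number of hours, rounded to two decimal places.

8.22 hours

Overnight: 6:02 PM → midnight = 5 h 58 min; midnight → 2:15 AM = 2 h 15 min; span 8 h 13 min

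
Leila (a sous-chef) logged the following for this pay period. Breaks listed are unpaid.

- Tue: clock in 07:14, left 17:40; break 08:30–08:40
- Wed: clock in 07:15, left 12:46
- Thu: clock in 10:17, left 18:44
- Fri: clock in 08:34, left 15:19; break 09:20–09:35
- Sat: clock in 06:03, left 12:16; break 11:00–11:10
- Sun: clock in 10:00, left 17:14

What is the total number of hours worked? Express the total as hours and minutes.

Tue: 07:14–17:40 = 10 h 26 min; less 10 min break → 10 h 16 min
Wed: 07:15–12:46 = 5 h 31 min
Thu: 10:17–18:44 = 8 h 27 min
Fri: 08:34–15:19 = 6 h 45 min; less 15 min break → 6 h 30 min
Sat: 06:03–12:16 = 6 h 13 min; less 10 min break → 6 h 3 min
Sun: 10:00–17:14 = 7 h 14 min
Total: 10 h 16 min + 5 h 31 min + 8 h 27 min + 6 h 30 min + 6 h 3 min + 7 h 14 min = 44 h 1 min.

44 h 1 min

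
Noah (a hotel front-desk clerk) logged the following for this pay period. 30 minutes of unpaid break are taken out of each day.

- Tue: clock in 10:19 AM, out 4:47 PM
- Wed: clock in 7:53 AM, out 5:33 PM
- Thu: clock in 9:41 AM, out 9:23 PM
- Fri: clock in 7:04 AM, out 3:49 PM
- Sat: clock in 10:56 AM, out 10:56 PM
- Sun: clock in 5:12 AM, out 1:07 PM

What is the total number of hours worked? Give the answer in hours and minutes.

Tue: 10:19 AM–4:47 PM = 6 h 28 min; less 30 min break → 5 h 58 min
Wed: 7:53 AM–5:33 PM = 9 h 40 min; less 30 min break → 9 h 10 min
Thu: 9:41 AM–9:23 PM = 11 h 42 min; less 30 min break → 11 h 12 min
Fri: 7:04 AM–3:49 PM = 8 h 45 min; less 30 min break → 8 h 15 min
Sat: 10:56 AM–10:56 PM = 12 h 0 min; less 30 min break → 11 h 30 min
Sun: 5:12 AM–1:07 PM = 7 h 55 min; less 30 min break → 7 h 25 min
Total: 5 h 58 min + 9 h 10 min + 11 h 12 min + 8 h 15 min + 11 h 30 min + 7 h 25 min = 53 h 30 min.

53 h 30 min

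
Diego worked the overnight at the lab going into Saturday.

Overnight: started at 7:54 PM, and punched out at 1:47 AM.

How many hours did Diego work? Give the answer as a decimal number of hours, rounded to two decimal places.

5.88 hours

Overnight: 7:54 PM → midnight = 4 h 6 min; midnight → 1:47 AM = 1 h 47 min; span 5 h 53 min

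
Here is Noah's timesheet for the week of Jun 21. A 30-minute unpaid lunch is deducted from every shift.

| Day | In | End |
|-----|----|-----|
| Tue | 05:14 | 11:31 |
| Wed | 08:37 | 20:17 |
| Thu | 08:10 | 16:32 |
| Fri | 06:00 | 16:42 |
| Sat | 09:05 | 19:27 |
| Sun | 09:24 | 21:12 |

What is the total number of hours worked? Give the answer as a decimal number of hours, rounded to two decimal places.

Tue: 05:14–11:31 = 6 h 17 min; less 30 min break → 5 h 47 min
Wed: 08:37–20:17 = 11 h 40 min; less 30 min break → 11 h 10 min
Thu: 08:10–16:32 = 8 h 22 min; less 30 min break → 7 h 52 min
Fri: 06:00–16:42 = 10 h 42 min; less 30 min break → 10 h 12 min
Sat: 09:05–19:27 = 10 h 22 min; less 30 min break → 9 h 52 min
Sun: 09:24–21:12 = 11 h 48 min; less 30 min break → 11 h 18 min
Total: 5 h 47 min + 11 h 10 min + 7 h 52 min + 10 h 12 min + 9 h 52 min + 11 h 18 min = 56 h 11 min.

56.18 hours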